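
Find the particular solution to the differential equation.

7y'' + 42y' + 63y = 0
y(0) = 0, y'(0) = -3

General solution: y = (C₁ + C₂x)e^(-3x)
Repeated root r = -3
Applying ICs: C₁ = 0, C₂ = -3
Particular solution: y = -3xe^(-3x)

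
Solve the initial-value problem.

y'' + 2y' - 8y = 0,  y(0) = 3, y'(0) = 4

General solution: y = C₁e^(2x) + C₂e^(-4x)
Applying ICs: C₁ = 8/3, C₂ = 1/3
Particular solution: y = (8/3)e^(2x) + (1/3)e^(-4x)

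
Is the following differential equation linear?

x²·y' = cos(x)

Yes. Linear (y and its derivatives appear to the first power only, no products of y terms)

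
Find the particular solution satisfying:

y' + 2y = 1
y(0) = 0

General solution: y = 1/2 + Ce^(-2x)
Applying y(0) = 0: C = 0 - 1/2 = -1/2
Particular solution: y = 1/2 - (1/2)e^(-2x)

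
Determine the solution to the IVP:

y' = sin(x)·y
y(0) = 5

General solution: y = Ce^(-cos(x))
Applying IC y(0) = 5:
Particular solution: y = 5e^(1-cos(x))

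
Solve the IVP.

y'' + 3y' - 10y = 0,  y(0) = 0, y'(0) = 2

General solution: y = C₁e^(2x) + C₂e^(-5x)
Applying ICs: C₁ = 2/7, C₂ = -2/7
Particular solution: y = (2/7)e^(2x) - (2/7)e^(-5x)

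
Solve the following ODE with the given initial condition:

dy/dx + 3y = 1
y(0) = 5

General solution: y = 1/3 + Ce^(-3x)
Applying y(0) = 5: C = 5 - 1/3 = 14/3
Particular solution: y = 1/3 + (14/3)e^(-3x)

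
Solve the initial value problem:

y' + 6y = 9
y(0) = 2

General solution: y = 3/2 + Ce^(-6x)
Applying y(0) = 2: C = 2 - 3/2 = 1/2
Particular solution: y = 3/2 + (1/2)e^(-6x)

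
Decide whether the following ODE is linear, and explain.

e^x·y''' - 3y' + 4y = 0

Linear (y and its derivatives appear to the first power only, no products of y terms)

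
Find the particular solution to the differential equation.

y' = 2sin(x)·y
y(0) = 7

General solution: y = Ce^(-2cos(x))
Applying IC y(0) = 7:
Particular solution: y = 7e^(2(1-cos(x)))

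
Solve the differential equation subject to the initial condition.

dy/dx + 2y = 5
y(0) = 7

General solution: y = 5/2 + Ce^(-2x)
Applying y(0) = 7: C = 7 - 5/2 = 9/2
Particular solution: y = 5/2 + (9/2)e^(-2x)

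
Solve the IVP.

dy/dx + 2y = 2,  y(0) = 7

General solution: y = 1 + Ce^(-2x)
Applying y(0) = 7: C = 7 - 1 = 6
Particular solution: y = 1 + 6e^(-2x)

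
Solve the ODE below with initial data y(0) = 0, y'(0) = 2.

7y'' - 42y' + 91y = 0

General solution: y = e^(3x)(C₁cos(2x) + C₂sin(2x))
Complex roots r = 3 ± 2i
Applying ICs: C₁ = 0, C₂ = 1
Particular solution: y = e^(3x)(sin(2x))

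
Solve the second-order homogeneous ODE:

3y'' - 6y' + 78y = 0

Characteristic equation: 3r² - 6r + 78 = 0
Divide by 3: r² - 2r + 26 = 0
Roots: r = 1 ± 5i (complex conjugates)
General solution: y = e^x(C₁cos(5x) + C₂sin(5x))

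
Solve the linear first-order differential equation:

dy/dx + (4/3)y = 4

Using integrating factor method:

General solution: y = 3 + Ce^(-4x/3)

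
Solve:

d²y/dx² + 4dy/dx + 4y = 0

Characteristic equation: r² + 4r + 4 = 0
Factored: (r + 2)² = 0
Repeated root: r = -2
General solution: y = (C₁ + C₂x)e^(-2x)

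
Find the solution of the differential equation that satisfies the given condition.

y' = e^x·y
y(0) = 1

General solution: y = Ce^(e^x)
Applying IC y(0) = 1:
Particular solution: y = e^(e^x - 1)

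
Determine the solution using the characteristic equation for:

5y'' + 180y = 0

Characteristic equation: 5r² + 180 = 0
Divide by 5: r² + 36 = 0
Roots: r = ±6i (complex conjugates)
General solution: y = C₁cos(6x) + C₂sin(6x)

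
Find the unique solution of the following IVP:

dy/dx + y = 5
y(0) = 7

General solution: y = 5 + Ce^(-x)
Applying y(0) = 7: C = 7 - 5 = 2
Particular solution: y = 5 + 2e^(-x)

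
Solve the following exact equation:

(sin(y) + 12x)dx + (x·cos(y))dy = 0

Verify exactness: ∂M/∂y = ∂N/∂x ✓
Find F(x,y) such that ∂F/∂x = M, ∂F/∂y = N
Solution: x·sin(y) + 6x² = C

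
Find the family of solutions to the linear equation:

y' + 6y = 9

Using integrating factor method:

General solution: y = 3/2 + Ce^(-6x)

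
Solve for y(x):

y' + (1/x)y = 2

Using integrating factor method:

General solution: y = x + C/x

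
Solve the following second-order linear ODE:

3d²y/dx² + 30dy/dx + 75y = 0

Characteristic equation: 3r² + 30r + 75 = 0
Divide by 3: r² + 10r + 25 = 0
Factored: (r + 5)² = 0
Repeated root: r = -5
General solution: y = (C₁ + C₂x)e^(-5x)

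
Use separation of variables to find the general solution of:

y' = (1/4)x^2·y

Separating variables and integrating:
ln|y| = x^3/12 + C

General solution: y = Ce^(x^3/12)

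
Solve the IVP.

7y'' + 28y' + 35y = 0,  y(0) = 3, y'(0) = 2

General solution: y = e^(-2x)(C₁cos(x) + C₂sin(x))
Complex roots r = -2 ± i
Applying ICs: C₁ = 3, C₂ = 8
Particular solution: y = e^(-2x)(3cos(x) + 8sin(x))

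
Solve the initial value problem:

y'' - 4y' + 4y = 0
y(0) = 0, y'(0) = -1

General solution: y = (C₁ + C₂x)e^(2x)
Repeated root r = 2
Applying ICs: C₁ = 0, C₂ = -1
Particular solution: y = -xe^(2x)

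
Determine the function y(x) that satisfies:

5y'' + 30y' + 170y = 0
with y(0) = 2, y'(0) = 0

General solution: y = e^(-3x)(C₁cos(5x) + C₂sin(5x))
Complex roots r = -3 ± 5i
Applying ICs: C₁ = 2, C₂ = 6/5
Particular solution: y = e^(-3x)(2cos(5x) + (6/5)sin(5x))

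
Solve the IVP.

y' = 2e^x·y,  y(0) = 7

General solution: y = Ce^(2e^x)
Applying IC y(0) = 7:
Particular solution: y = 7e^(2(e^x - 1))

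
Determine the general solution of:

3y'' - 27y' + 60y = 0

Characteristic equation: 3r² - 27r + 60 = 0
Divide by 3: r² - 9r + 20 = 0
Roots: r = 4, 5 (distinct real)
General solution: y = C₁e^(4x) + C₂e^(5x)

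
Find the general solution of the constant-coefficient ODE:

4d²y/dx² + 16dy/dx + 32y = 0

Characteristic equation: 4r² + 16r + 32 = 0
Divide by 4: r² + 4r + 8 = 0
Roots: r = -2 ± 2i (complex conjugates)
General solution: y = e^(-2x)(C₁cos(2x) + C₂sin(2x))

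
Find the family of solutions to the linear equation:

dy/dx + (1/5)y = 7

Using integrating factor method:

General solution: y = 35 + Ce^(-x/5)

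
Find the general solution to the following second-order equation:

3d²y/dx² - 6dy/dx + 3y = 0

Characteristic equation: 3r² - 6r + 3 = 0
Divide by 3: r² - 2r + 1 = 0
Factored: (r - 1)² = 0
Repeated root: r = 1
General solution: y = (C₁ + C₂x)e^x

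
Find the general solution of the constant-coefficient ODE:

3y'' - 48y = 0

Characteristic equation: 3r² - 48 = 0
Divide by 3: r² - 16 = 0
Roots: r = 4, -4 (distinct real)
General solution: y = C₁e^(4x) + C₂e^(-4x)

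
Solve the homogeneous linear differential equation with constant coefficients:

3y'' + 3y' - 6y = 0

Characteristic equation: 3r² + 3r - 6 = 0
Divide by 3: r² + r - 2 = 0
Roots: r = 1, -2 (distinct real)
General solution: y = C₁e^x + C₂e^(-2x)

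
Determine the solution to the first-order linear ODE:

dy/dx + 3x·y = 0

Using integrating factor method:

General solution: y = Ce^(-3x^2/2)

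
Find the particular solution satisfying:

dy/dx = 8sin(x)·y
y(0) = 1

General solution: y = Ce^(-8cos(x))
Applying IC y(0) = 1:
Particular solution: y = e^(8(1-cos(x)))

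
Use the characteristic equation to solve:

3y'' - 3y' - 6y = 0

Characteristic equation: 3r² - 3r - 6 = 0
Divide by 3: r² - r - 2 = 0
Roots: r = 2, -1 (distinct real)
General solution: y = C₁e^(2x) + C₂e^(-x)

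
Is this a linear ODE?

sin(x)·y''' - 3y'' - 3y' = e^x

Yes. Linear (y and its derivatives appear to the first power only, no products of y terms)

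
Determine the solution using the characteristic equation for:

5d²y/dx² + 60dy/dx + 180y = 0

Characteristic equation: 5r² + 60r + 180 = 0
Divide by 5: r² + 12r + 36 = 0
Factored: (r + 6)² = 0
Repeated root: r = -6
General solution: y = (C₁ + C₂x)e^(-6x)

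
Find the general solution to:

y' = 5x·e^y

Separating variables and integrating:
-e^(-y) = 5x²/2 + C

General solution: y = -ln(C - 5x²/2)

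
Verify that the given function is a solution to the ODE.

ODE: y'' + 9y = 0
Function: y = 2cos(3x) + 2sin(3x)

Verification:
y'' = -18cos(3x) - 18sin(3x)
y'' + 9y = 0 ✓

Yes, it is a solution.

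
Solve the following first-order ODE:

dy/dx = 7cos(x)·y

Separating variables and integrating:
ln|y| = 7sin(x) + C

General solution: y = Ce^(7sin(x))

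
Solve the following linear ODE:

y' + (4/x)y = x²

Using integrating factor method:

General solution: y = (1/7)x^3 + Cx^(-4)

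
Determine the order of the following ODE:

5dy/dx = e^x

The order is 1 (highest derivative is of order 1).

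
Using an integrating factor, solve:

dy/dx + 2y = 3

Using integrating factor method:

General solution: y = 3/2 + Ce^(-2x)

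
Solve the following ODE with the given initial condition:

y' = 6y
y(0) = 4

General solution: y = Ce^(6x)
Applying IC y(0) = 4:
Particular solution: y = 4e^(6x)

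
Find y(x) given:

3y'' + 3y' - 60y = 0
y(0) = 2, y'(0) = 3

General solution: y = C₁e^(4x) + C₂e^(-5x)
Applying ICs: C₁ = 13/9, C₂ = 5/9
Particular solution: y = (13/9)e^(4x) + (5/9)e^(-5x)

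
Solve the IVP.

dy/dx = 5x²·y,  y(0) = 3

General solution: y = Ce^(5x³/3)
Applying IC y(0) = 3:
Particular solution: y = 3e^(5x³/3)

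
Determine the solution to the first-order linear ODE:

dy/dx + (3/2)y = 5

Using integrating factor method:

General solution: y = 10/3 + Ce^(-3x/2)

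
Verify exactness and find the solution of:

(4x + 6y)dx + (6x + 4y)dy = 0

Verify exactness: ∂M/∂y = ∂N/∂x ✓
Find F(x,y) such that ∂F/∂x = M, ∂F/∂y = N
Solution: 2x² + 6xy + 2y² = C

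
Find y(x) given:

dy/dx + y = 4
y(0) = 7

General solution: y = 4 + Ce^(-x)
Applying y(0) = 7: C = 7 - 4 = 3
Particular solution: y = 4 + 3e^(-x)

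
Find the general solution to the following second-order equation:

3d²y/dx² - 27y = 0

Characteristic equation: 3r² - 27 = 0
Divide by 3: r² - 9 = 0
Roots: r = 3, -3 (distinct real)
General solution: y = C₁e^(3x) + C₂e^(-3x)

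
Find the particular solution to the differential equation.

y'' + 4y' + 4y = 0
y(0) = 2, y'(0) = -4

General solution: y = (C₁ + C₂x)e^(-2x)
Repeated root r = -2
Applying ICs: C₁ = 2, C₂ = 0
Particular solution: y = 2e^(-2x)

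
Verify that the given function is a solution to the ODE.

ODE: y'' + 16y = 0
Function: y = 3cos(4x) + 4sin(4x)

Verification:
y'' = -48cos(4x) - 64sin(4x)
y'' + 16y = 0 ✓

Yes, it is a solution.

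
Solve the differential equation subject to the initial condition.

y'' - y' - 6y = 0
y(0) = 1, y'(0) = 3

General solution: y = C₁e^(3x) + C₂e^(-2x)
Applying ICs: C₁ = 1, C₂ = 0
Particular solution: y = e^(3x)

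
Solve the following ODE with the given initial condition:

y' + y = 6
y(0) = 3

General solution: y = 6 + Ce^(-x)
Applying y(0) = 3: C = 3 - 6 = -3
Particular solution: y = 6 - 3e^(-x)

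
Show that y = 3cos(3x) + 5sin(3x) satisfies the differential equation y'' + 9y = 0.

Verification:
y'' = -27cos(3x) - 45sin(3x)
y'' + 9y = 0 ✓

Yes, it is a solution.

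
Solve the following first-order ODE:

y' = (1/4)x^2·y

Separating variables and integrating:
ln|y| = x^3/12 + C

General solution: y = Ce^(x^3/12)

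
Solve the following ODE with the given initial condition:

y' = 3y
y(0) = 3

General solution: y = Ce^(3x)
Applying IC y(0) = 3:
Particular solution: y = 3e^(3x)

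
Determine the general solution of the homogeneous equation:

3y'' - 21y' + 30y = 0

Characteristic equation: 3r² - 21r + 30 = 0
Divide by 3: r² - 7r + 10 = 0
Roots: r = 2, 5 (distinct real)
General solution: y = C₁e^(2x) + C₂e^(5x)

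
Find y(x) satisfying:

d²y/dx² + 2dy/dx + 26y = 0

Characteristic equation: r² + 2r + 26 = 0
Roots: r = -1 ± 5i (complex conjugates)
General solution: y = e^(-x)(C₁cos(5x) + C₂sin(5x))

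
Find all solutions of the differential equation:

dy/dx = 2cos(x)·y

Separating variables and integrating:
ln|y| = 2sin(x) + C

General solution: y = Ce^(2sin(x))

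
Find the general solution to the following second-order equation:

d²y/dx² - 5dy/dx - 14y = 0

Characteristic equation: r² - 5r - 14 = 0
Roots: r = 7, -2 (distinct real)
General solution: y = C₁e^(7x) + C₂e^(-2x)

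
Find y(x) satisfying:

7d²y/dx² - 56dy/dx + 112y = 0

Characteristic equation: 7r² - 56r + 112 = 0
Divide by 7: r² - 8r + 16 = 0
Factored: (r - 4)² = 0
Repeated root: r = 4
General solution: y = (C₁ + C₂x)e^(4x)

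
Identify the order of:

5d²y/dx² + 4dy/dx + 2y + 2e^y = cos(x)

The order is 2 (highest derivative is of order 2).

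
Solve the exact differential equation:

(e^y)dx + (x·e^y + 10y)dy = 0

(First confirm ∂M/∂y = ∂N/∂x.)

Verify exactness: ∂M/∂y = ∂N/∂x ✓
Find F(x,y) such that ∂F/∂x = M, ∂F/∂y = N
Solution: x·e^y + 5y² = C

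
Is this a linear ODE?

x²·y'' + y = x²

Yes. Linear (y and its derivatives appear to the first power only, no products of y terms)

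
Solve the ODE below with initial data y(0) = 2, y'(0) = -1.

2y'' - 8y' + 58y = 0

General solution: y = e^(2x)(C₁cos(5x) + C₂sin(5x))
Complex roots r = 2 ± 5i
Applying ICs: C₁ = 2, C₂ = -1
Particular solution: y = e^(2x)(2cos(5x) - sin(5x))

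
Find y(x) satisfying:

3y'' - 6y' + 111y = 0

Characteristic equation: 3r² - 6r + 111 = 0
Divide by 3: r² - 2r + 37 = 0
Roots: r = 1 ± 6i (complex conjugates)
General solution: y = e^x(C₁cos(6x) + C₂sin(6x))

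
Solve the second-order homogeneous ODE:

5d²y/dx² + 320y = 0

Characteristic equation: 5r² + 320 = 0
Divide by 5: r² + 64 = 0
Roots: r = ±8i (complex conjugates)
General solution: y = C₁cos(8x) + C₂sin(8x)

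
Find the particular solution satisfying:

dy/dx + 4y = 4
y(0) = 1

General solution: y = 1 + Ce^(-4x)
Applying y(0) = 1: C = 1 - 1 = 0
Particular solution: y = 1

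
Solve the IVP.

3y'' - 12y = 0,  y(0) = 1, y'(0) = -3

General solution: y = C₁e^(2x) + C₂e^(-2x)
Applying ICs: C₁ = -1/4, C₂ = 5/4
Particular solution: y = -(1/4)e^(2x) + (5/4)e^(-2x)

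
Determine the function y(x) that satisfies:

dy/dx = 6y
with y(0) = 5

General solution: y = Ce^(6x)
Applying IC y(0) = 5:
Particular solution: y = 5e^(6x)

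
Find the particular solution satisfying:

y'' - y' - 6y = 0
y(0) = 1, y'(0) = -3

General solution: y = C₁e^(3x) + C₂e^(-2x)
Applying ICs: C₁ = -1/5, C₂ = 6/5
Particular solution: y = -(1/5)e^(3x) + (6/5)e^(-2x)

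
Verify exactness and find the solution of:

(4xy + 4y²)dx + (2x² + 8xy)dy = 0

Verify exactness: ∂M/∂y = ∂N/∂x ✓
Find F(x,y) such that ∂F/∂x = M, ∂F/∂y = N
Solution: 2x²y + 4xy² = C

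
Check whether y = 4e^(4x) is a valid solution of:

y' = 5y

Verification:
y = 4e^(4x)
y' = 16e^(4x)
But 5y = 20e^(4x)
y' ≠ 5y — the derivative does not match

No, it is not a solution.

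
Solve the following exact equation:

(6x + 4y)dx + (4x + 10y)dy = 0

Verify exactness: ∂M/∂y = ∂N/∂x ✓
Find F(x,y) such that ∂F/∂x = M, ∂F/∂y = N
Solution: 3x² + 4xy + 5y² = C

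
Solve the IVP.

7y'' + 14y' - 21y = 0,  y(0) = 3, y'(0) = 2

General solution: y = C₁e^x + C₂e^(-3x)
Applying ICs: C₁ = 11/4, C₂ = 1/4
Particular solution: y = (11/4)e^x + (1/4)e^(-3x)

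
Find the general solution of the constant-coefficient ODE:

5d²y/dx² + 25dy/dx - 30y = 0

Characteristic equation: 5r² + 25r - 30 = 0
Divide by 5: r² + 5r - 6 = 0
Roots: r = 1, -6 (distinct real)
General solution: y = C₁e^x + C₂e^(-6x)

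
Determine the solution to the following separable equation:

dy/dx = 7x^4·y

Separating variables and integrating:
ln|y| = 7x^5/5 + C

General solution: y = Ce^(7x^5/5)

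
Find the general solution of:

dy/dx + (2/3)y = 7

Using integrating factor method:

General solution: y = 21/2 + Ce^(-2x/3)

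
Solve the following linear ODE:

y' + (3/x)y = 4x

Using integrating factor method:

General solution: y = (4/5)x^2 + Cx^(-3)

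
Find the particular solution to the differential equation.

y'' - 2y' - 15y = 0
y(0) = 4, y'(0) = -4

General solution: y = C₁e^(5x) + C₂e^(-3x)
Applying ICs: C₁ = 1, C₂ = 3
Particular solution: y = e^(5x) + 3e^(-3x)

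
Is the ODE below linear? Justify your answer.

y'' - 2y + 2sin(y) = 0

No. Nonlinear (sin(y) is nonlinear in y)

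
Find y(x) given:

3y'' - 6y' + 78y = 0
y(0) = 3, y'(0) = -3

General solution: y = e^x(C₁cos(5x) + C₂sin(5x))
Complex roots r = 1 ± 5i
Applying ICs: C₁ = 3, C₂ = -6/5
Particular solution: y = e^x(3cos(5x) - (6/5)sin(5x))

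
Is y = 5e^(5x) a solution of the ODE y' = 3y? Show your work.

Verification:
y = 5e^(5x)
y' = 25e^(5x)
But 3y = 15e^(5x)
y' ≠ 3y — the derivative does not match

No, it is not a solution.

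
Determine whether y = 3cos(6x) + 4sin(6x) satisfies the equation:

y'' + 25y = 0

Verification:
y'' = -108cos(6x) - 144sin(6x)
y'' + 25y ≠ 0 (frequency mismatch: got 36 instead of 25)

No, it is not a solution.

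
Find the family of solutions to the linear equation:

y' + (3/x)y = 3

Using integrating factor method:

General solution: y = (3/4)x + Cx^(-3)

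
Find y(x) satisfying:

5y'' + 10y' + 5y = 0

Characteristic equation: 5r² + 10r + 5 = 0
Divide by 5: r² + 2r + 1 = 0
Factored: (r + 1)² = 0
Repeated root: r = -1
General solution: y = (C₁ + C₂x)e^(-x)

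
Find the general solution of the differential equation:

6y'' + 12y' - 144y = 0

Characteristic equation: 6r² + 12r - 144 = 0
Divide by 6: r² + 2r - 24 = 0
Roots: r = 4, -6 (distinct real)
General solution: y = C₁e^(4x) + C₂e^(-6x)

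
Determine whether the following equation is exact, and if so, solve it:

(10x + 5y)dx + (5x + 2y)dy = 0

Verify exactness: ∂M/∂y = ∂N/∂x ✓
Find F(x,y) such that ∂F/∂x = M, ∂F/∂y = N
Solution: 5x² + 5xy + y² = C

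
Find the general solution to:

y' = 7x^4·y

Separating variables and integrating:
ln|y| = 7x^5/5 + C

General solution: y = Ce^(7x^5/5)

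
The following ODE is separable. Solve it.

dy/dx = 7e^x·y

Separating variables and integrating:
ln|y| = 7e^x + C

General solution: y = Ce^(7e^x)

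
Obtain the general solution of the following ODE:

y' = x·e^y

Separating variables and integrating:
-e^(-y) = x²/2 + C

General solution: y = -ln(C - x²/2)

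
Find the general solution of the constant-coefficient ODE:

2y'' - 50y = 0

Characteristic equation: 2r² - 50 = 0
Divide by 2: r² - 25 = 0
Roots: r = 5, -5 (distinct real)
General solution: y = C₁e^(5x) + C₂e^(-5x)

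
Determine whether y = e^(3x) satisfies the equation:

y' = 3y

Verification:
y = e^(3x)
y' = 3e^(3x)
3y = 3e^(3x)
y' = 3y ✓

Yes, it is a solution.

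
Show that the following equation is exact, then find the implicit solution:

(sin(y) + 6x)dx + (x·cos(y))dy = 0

Verify exactness: ∂M/∂y = ∂N/∂x ✓
Find F(x,y) such that ∂F/∂x = M, ∂F/∂y = N
Solution: x·sin(y) + 3x² = C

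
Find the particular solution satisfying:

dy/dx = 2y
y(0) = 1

General solution: y = Ce^(2x)
Applying IC y(0) = 1:
Particular solution: y = e^(2x)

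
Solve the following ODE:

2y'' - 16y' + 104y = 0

Characteristic equation: 2r² - 16r + 104 = 0
Divide by 2: r² - 8r + 52 = 0
Roots: r = 4 ± 6i (complex conjugates)
General solution: y = e^(4x)(C₁cos(6x) + C₂sin(6x))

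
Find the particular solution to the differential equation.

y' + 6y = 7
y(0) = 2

General solution: y = 7/6 + Ce^(-6x)
Applying y(0) = 2: C = 2 - 7/6 = 5/6
Particular solution: y = 7/6 + (5/6)e^(-6x)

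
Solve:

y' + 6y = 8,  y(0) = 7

General solution: y = 4/3 + Ce^(-6x)
Applying y(0) = 7: C = 7 - 4/3 = 17/3
Particular solution: y = 4/3 + (17/3)e^(-6x)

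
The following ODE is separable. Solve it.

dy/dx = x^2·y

Separating variables and integrating:
ln|y| = x^3/3 + C

General solution: y = Ce^(x^3/3)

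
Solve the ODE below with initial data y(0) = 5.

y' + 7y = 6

General solution: y = 6/7 + Ce^(-7x)
Applying y(0) = 5: C = 5 - 6/7 = 29/7
Particular solution: y = 6/7 + (29/7)e^(-7x)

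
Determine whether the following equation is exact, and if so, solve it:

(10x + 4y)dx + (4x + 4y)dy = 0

Verify exactness: ∂M/∂y = ∂N/∂x ✓
Find F(x,y) such that ∂F/∂x = M, ∂F/∂y = N
Solution: 5x² + 4xy + 2y² = C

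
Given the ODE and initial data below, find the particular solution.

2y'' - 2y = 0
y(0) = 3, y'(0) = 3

General solution: y = C₁e^x + C₂e^(-x)
Applying ICs: C₁ = 3, C₂ = 0
Particular solution: y = 3e^x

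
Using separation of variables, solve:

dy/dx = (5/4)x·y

Separating variables and integrating:
ln|y| = 5x^2/8 + C

General solution: y = Ce^(5x^2/8)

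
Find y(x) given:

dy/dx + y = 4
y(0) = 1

General solution: y = 4 + Ce^(-x)
Applying y(0) = 1: C = 1 - 4 = -3
Particular solution: y = 4 - 3e^(-x)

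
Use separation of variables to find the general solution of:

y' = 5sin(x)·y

Separating variables and integrating:
ln|y| = -5cos(x) + C

General solution: y = Ce^(-5cos(x))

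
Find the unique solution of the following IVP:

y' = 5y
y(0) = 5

General solution: y = Ce^(5x)
Applying IC y(0) = 5:
Particular solution: y = 5e^(5x)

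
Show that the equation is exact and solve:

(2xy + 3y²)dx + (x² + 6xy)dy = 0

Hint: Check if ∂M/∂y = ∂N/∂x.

Verify exactness: ∂M/∂y = ∂N/∂x ✓
Find F(x,y) such that ∂F/∂x = M, ∂F/∂y = N
Solution: x²y + 3xy² = C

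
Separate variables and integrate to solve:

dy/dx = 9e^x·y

Separating variables and integrating:
ln|y| = 9e^x + C

General solution: y = Ce^(9e^x)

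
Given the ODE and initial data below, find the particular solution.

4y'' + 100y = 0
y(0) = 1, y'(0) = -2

General solution: y = C₁cos(5x) + C₂sin(5x)
Complex roots r = ±5i
Applying ICs: C₁ = 1, C₂ = -2/5
Particular solution: y = cos(5x) - (2/5)sin(5x)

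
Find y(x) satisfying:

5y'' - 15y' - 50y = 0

Characteristic equation: 5r² - 15r - 50 = 0
Divide by 5: r² - 3r - 10 = 0
Roots: r = 5, -2 (distinct real)
General solution: y = C₁e^(5x) + C₂e^(-2x)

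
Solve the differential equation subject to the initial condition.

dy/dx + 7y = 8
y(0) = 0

General solution: y = 8/7 + Ce^(-7x)
Applying y(0) = 0: C = 0 - 8/7 = -8/7
Particular solution: y = 8/7 - (8/7)e^(-7x)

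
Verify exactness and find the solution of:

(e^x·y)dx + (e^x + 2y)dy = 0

Verify exactness: ∂M/∂y = ∂N/∂x ✓
Find F(x,y) such that ∂F/∂x = M, ∂F/∂y = N
Solution: e^x·y + y² = C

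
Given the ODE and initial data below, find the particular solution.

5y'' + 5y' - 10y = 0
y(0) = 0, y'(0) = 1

General solution: y = C₁e^x + C₂e^(-2x)
Applying ICs: C₁ = 1/3, C₂ = -1/3
Particular solution: y = (1/3)e^x - (1/3)e^(-2x)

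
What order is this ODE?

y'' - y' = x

The order is 2 (highest derivative is of order 2).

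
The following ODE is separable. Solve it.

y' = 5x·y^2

Separating variables and integrating:
-1/y = 5x^2/2 + C

General solution: y^-1 = (-5/2)x^2 + C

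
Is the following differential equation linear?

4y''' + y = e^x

Yes. Linear (y and its derivatives appear to the first power only, no products of y terms)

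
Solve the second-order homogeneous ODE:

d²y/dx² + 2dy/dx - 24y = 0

Characteristic equation: r² + 2r - 24 = 0
Roots: r = 4, -6 (distinct real)
General solution: y = C₁e^(4x) + C₂e^(-6x)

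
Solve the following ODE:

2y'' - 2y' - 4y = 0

Characteristic equation: 2r² - 2r - 4 = 0
Divide by 2: r² - r - 2 = 0
Roots: r = 2, -1 (distinct real)
General solution: y = C₁e^(2x) + C₂e^(-x)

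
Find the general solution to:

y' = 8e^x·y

Separating variables and integrating:
ln|y| = 8e^x + C

General solution: y = Ce^(8e^x)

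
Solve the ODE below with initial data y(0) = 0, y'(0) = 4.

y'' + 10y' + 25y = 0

General solution: y = (C₁ + C₂x)e^(-5x)
Repeated root r = -5
Applying ICs: C₁ = 0, C₂ = 4
Particular solution: y = 4xe^(-5x)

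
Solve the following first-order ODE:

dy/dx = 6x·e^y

Separating variables and integrating:
-e^(-y) = 3x² + C

General solution: y = -ln(C - 3x²)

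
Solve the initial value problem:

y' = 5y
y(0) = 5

General solution: y = Ce^(5x)
Applying IC y(0) = 5:
Particular solution: y = 5e^(5x)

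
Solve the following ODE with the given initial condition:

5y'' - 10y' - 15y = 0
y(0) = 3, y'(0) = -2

General solution: y = C₁e^(3x) + C₂e^(-x)
Applying ICs: C₁ = 1/4, C₂ = 11/4
Particular solution: y = (1/4)e^(3x) + (11/4)e^(-x)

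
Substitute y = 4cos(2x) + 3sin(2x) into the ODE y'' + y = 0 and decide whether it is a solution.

Verification:
y'' = -16cos(2x) - 12sin(2x)
y'' + y ≠ 0 (frequency mismatch: got 4 instead of 1)

No, it is not a solution.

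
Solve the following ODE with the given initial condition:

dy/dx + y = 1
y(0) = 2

General solution: y = 1 + Ce^(-x)
Applying y(0) = 2: C = 2 - 1 = 1
Particular solution: y = 1 + e^(-x)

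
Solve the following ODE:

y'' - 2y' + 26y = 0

Characteristic equation: r² - 2r + 26 = 0
Roots: r = 1 ± 5i (complex conjugates)
General solution: y = e^x(C₁cos(5x) + C₂sin(5x))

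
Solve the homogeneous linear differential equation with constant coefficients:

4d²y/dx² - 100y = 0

Characteristic equation: 4r² - 100 = 0
Divide by 4: r² - 25 = 0
Roots: r = 5, -5 (distinct real)
General solution: y = C₁e^(5x) + C₂e^(-5x)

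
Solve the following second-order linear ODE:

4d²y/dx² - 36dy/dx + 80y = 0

Characteristic equation: 4r² - 36r + 80 = 0
Divide by 4: r² - 9r + 20 = 0
Roots: r = 4, 5 (distinct real)
General solution: y = C₁e^(4x) + C₂e^(5x)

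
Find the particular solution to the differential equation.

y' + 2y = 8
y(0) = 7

General solution: y = 4 + Ce^(-2x)
Applying y(0) = 7: C = 7 - 4 = 3
Particular solution: y = 4 + 3e^(-2x)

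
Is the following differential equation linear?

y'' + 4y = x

Yes. Linear (y and its derivatives appear to the first power only, no products of y terms)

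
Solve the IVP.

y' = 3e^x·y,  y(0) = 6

General solution: y = Ce^(3e^x)
Applying IC y(0) = 6:
Particular solution: y = 6e^(3(e^x - 1))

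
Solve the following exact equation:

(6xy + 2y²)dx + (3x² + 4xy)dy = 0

Verify exactness: ∂M/∂y = ∂N/∂x ✓
Find F(x,y) such that ∂F/∂x = M, ∂F/∂y = N
Solution: 3x²y + 2xy² = C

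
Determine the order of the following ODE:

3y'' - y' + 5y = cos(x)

The order is 2 (highest derivative is of order 2).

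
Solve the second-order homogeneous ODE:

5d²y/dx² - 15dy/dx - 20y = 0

Characteristic equation: 5r² - 15r - 20 = 0
Divide by 5: r² - 3r - 4 = 0
Roots: r = 4, -1 (distinct real)
General solution: y = C₁e^(4x) + C₂e^(-x)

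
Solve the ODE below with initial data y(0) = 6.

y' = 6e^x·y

General solution: y = Ce^(6e^x)
Applying IC y(0) = 6:
Particular solution: y = 6e^(6(e^x - 1))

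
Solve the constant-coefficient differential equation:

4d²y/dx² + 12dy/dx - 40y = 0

Characteristic equation: 4r² + 12r - 40 = 0
Divide by 4: r² + 3r - 10 = 0
Roots: r = 2, -5 (distinct real)
General solution: y = C₁e^(2x) + C₂e^(-5x)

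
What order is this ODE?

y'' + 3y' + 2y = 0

The order is 2 (highest derivative is of order 2).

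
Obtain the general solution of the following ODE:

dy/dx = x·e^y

Separating variables and integrating:
-e^(-y) = x²/2 + C

General solution: y = -ln(C - x²/2)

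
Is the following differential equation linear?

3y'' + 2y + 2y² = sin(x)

No. Nonlinear (y² term)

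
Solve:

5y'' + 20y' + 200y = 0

Characteristic equation: 5r² + 20r + 200 = 0
Divide by 5: r² + 4r + 40 = 0
Roots: r = -2 ± 6i (complex conjugates)
General solution: y = e^(-2x)(C₁cos(6x) + C₂sin(6x))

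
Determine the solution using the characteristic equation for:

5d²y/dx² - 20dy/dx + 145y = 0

Characteristic equation: 5r² - 20r + 145 = 0
Divide by 5: r² - 4r + 29 = 0
Roots: r = 2 ± 5i (complex conjugates)
General solution: y = e^(2x)(C₁cos(5x) + C₂sin(5x))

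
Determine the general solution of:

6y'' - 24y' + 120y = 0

Characteristic equation: 6r² - 24r + 120 = 0
Divide by 6: r² - 4r + 20 = 0
Roots: r = 2 ± 4i (complex conjugates)
General solution: y = e^(2x)(C₁cos(4x) + C₂sin(4x))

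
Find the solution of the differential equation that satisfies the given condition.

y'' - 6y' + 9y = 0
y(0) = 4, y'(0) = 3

General solution: y = (C₁ + C₂x)e^(3x)
Repeated root r = 3
Applying ICs: C₁ = 4, C₂ = -9
Particular solution: y = (4 - 9x)e^(3x)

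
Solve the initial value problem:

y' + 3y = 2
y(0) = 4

General solution: y = 2/3 + Ce^(-3x)
Applying y(0) = 4: C = 4 - 2/3 = 10/3
Particular solution: y = 2/3 + (10/3)e^(-3x)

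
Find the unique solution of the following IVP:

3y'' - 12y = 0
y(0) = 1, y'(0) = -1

General solution: y = C₁e^(2x) + C₂e^(-2x)
Applying ICs: C₁ = 1/4, C₂ = 3/4
Particular solution: y = (1/4)e^(2x) + (3/4)e^(-2x)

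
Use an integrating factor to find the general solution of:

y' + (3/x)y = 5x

Using integrating factor method:

General solution: y = x^2 + Cx^(-3)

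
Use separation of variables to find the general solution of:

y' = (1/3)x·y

Separating variables and integrating:
ln|y| = x^2/6 + C

General solution: y = Ce^(x^2/6)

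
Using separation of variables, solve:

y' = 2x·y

Separating variables and integrating:
ln|y| = x^2 + C

General solution: y = Ce^(x^2)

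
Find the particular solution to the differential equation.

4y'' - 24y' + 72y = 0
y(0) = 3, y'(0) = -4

General solution: y = e^(3x)(C₁cos(3x) + C₂sin(3x))
Complex roots r = 3 ± 3i
Applying ICs: C₁ = 3, C₂ = -13/3
Particular solution: y = e^(3x)(3cos(3x) - (13/3)sin(3x))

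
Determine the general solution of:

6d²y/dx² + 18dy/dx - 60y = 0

Characteristic equation: 6r² + 18r - 60 = 0
Divide by 6: r² + 3r - 10 = 0
Roots: r = 2, -5 (distinct real)
General solution: y = C₁e^(2x) + C₂e^(-5x)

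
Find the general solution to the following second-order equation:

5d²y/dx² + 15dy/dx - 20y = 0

Characteristic equation: 5r² + 15r - 20 = 0
Divide by 5: r² + 3r - 4 = 0
Roots: r = 1, -4 (distinct real)
General solution: y = C₁e^x + C₂e^(-4x)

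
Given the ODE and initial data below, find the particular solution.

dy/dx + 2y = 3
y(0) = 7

General solution: y = 3/2 + Ce^(-2x)
Applying y(0) = 7: C = 7 - 3/2 = 11/2
Particular solution: y = 3/2 + (11/2)e^(-2x)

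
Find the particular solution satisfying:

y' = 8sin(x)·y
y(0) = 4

General solution: y = Ce^(-8cos(x))
Applying IC y(0) = 4:
Particular solution: y = 4e^(8(1-cos(x)))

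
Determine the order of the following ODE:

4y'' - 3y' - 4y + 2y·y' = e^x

The order is 2 (highest derivative is of order 2).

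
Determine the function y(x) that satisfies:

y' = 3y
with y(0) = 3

General solution: y = Ce^(3x)
Applying IC y(0) = 3:
Particular solution: y = 3e^(3x)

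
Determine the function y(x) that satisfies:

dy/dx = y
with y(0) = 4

General solution: y = Ce^x
Applying IC y(0) = 4:
Particular solution: y = 4e^x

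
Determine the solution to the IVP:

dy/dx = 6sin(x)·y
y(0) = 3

General solution: y = Ce^(-6cos(x))
Applying IC y(0) = 3:
Particular solution: y = 3e^(6(1-cos(x)))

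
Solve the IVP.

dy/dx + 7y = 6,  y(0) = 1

General solution: y = 6/7 + Ce^(-7x)
Applying y(0) = 1: C = 1 - 6/7 = 1/7
Particular solution: y = 6/7 + (1/7)e^(-7x)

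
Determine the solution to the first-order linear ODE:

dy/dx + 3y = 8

Using integrating factor method:

General solution: y = 8/3 + Ce^(-3x)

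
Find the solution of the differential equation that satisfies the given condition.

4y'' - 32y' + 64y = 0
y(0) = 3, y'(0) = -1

General solution: y = (C₁ + C₂x)e^(4x)
Repeated root r = 4
Applying ICs: C₁ = 3, C₂ = -13
Particular solution: y = (3 - 13x)e^(4x)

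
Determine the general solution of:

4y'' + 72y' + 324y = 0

Characteristic equation: 4r² + 72r + 324 = 0
Divide by 4: r² + 18r + 81 = 0
Factored: (r + 9)² = 0
Repeated root: r = -9
General solution: y = (C₁ + C₂x)e^(-9x)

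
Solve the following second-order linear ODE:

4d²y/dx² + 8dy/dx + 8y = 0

Characteristic equation: 4r² + 8r + 8 = 0
Divide by 4: r² + 2r + 2 = 0
Roots: r = -1 ± i (complex conjugates)
General solution: y = e^(-x)(C₁cos(x) + C₂sin(x))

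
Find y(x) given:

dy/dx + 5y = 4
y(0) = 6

General solution: y = 4/5 + Ce^(-5x)
Applying y(0) = 6: C = 6 - 4/5 = 26/5
Particular solution: y = 4/5 + (26/5)e^(-5x)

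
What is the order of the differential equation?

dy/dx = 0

The order is 1 (highest derivative is of order 1).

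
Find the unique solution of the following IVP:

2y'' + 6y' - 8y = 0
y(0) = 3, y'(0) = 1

General solution: y = C₁e^x + C₂e^(-4x)
Applying ICs: C₁ = 13/5, C₂ = 2/5
Particular solution: y = (13/5)e^x + (2/5)e^(-4x)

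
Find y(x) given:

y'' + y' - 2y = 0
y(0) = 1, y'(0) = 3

General solution: y = C₁e^x + C₂e^(-2x)
Applying ICs: C₁ = 5/3, C₂ = -2/3
Particular solution: y = (5/3)e^x - (2/3)e^(-2x)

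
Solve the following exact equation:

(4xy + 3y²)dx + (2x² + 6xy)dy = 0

Verify exactness: ∂M/∂y = ∂N/∂x ✓
Find F(x,y) such that ∂F/∂x = M, ∂F/∂y = N
Solution: 2x²y + 3xy² = C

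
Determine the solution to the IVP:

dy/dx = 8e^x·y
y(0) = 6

General solution: y = Ce^(8e^x)
Applying IC y(0) = 6:
Particular solution: y = 6e^(8(e^x - 1))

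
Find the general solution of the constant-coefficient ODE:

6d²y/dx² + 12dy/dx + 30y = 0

Characteristic equation: 6r² + 12r + 30 = 0
Divide by 6: r² + 2r + 5 = 0
Roots: r = -1 ± 2i (complex conjugates)
General solution: y = e^(-x)(C₁cos(2x) + C₂sin(2x))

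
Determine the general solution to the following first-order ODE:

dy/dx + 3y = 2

Using integrating factor method:

General solution: y = 2/3 + Ce^(-3x)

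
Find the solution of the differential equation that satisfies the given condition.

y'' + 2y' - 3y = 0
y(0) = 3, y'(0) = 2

General solution: y = C₁e^x + C₂e^(-3x)
Applying ICs: C₁ = 11/4, C₂ = 1/4
Particular solution: y = (11/4)e^x + (1/4)e^(-3x)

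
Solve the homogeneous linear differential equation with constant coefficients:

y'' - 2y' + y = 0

Characteristic equation: r² - 2r + 1 = 0
Factored: (r - 1)² = 0
Repeated root: r = 1
General solution: y = (C₁ + C₂x)e^x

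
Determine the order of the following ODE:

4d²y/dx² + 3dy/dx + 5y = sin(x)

The order is 2 (highest derivative is of order 2).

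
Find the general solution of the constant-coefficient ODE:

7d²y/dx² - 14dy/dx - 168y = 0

Characteristic equation: 7r² - 14r - 168 = 0
Divide by 7: r² - 2r - 24 = 0
Roots: r = 6, -4 (distinct real)
General solution: y = C₁e^(6x) + C₂e^(-4x)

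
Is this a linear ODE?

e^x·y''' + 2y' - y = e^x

Yes. Linear (y and its derivatives appear to the first power only, no products of y terms)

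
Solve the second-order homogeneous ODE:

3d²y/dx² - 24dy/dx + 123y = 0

Characteristic equation: 3r² - 24r + 123 = 0
Divide by 3: r² - 8r + 41 = 0
Roots: r = 4 ± 5i (complex conjugates)
General solution: y = e^(4x)(C₁cos(5x) + C₂sin(5x))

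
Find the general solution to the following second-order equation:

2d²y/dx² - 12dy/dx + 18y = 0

Characteristic equation: 2r² - 12r + 18 = 0
Divide by 2: r² - 6r + 9 = 0
Factored: (r - 3)² = 0
Repeated root: r = 3
General solution: y = (C₁ + C₂x)e^(3x)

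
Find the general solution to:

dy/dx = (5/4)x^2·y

Separating variables and integrating:
ln|y| = 5x^3/12 + C

General solution: y = Ce^(5x^3/12)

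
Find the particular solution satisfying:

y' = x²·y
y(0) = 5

General solution: y = Ce^(x³/3)
Applying IC y(0) = 5:
Particular solution: y = 5e^(x³/3)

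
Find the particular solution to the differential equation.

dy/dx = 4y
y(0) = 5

General solution: y = Ce^(4x)
Applying IC y(0) = 5:
Particular solution: y = 5e^(4x)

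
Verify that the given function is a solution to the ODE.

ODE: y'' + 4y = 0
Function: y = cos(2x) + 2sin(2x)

Verification:
y'' = -4cos(2x) - 8sin(2x)
y'' + 4y = 0 ✓

Yes, it is a solution.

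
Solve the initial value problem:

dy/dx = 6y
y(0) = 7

General solution: y = Ce^(6x)
Applying IC y(0) = 7:
Particular solution: y = 7e^(6x)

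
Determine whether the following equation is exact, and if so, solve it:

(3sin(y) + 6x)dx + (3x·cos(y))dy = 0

Verify exactness: ∂M/∂y = ∂N/∂x ✓
Find F(x,y) such that ∂F/∂x = M, ∂F/∂y = N
Solution: 3x·sin(y) + 3x² = C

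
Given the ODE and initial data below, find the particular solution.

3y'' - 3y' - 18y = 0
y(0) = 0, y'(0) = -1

General solution: y = C₁e^(3x) + C₂e^(-2x)
Applying ICs: C₁ = -1/5, C₂ = 1/5
Particular solution: y = -(1/5)e^(3x) + (1/5)e^(-2x)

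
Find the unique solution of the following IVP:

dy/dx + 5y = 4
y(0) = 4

General solution: y = 4/5 + Ce^(-5x)
Applying y(0) = 4: C = 4 - 4/5 = 16/5
Particular solution: y = 4/5 + (16/5)e^(-5x)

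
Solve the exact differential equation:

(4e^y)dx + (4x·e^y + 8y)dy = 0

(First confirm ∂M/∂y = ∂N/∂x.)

Verify exactness: ∂M/∂y = ∂N/∂x ✓
Find F(x,y) such that ∂F/∂x = M, ∂F/∂y = N
Solution: 4x·e^y + 4y² = C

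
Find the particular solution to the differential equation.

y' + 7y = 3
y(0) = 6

General solution: y = 3/7 + Ce^(-7x)
Applying y(0) = 6: C = 6 - 3/7 = 39/7
Particular solution: y = 3/7 + (39/7)e^(-7x)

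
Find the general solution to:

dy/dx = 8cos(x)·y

Separating variables and integrating:
ln|y| = 8sin(x) + C

General solution: y = Ce^(8sin(x))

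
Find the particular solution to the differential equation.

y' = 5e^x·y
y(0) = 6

General solution: y = Ce^(5e^x)
Applying IC y(0) = 6:
Particular solution: y = 6e^(5(e^x - 1))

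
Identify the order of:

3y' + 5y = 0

The order is 1 (highest derivative is of order 1).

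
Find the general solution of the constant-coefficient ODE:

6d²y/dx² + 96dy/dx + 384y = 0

Characteristic equation: 6r² + 96r + 384 = 0
Divide by 6: r² + 16r + 64 = 0
Factored: (r + 8)² = 0
Repeated root: r = -8
General solution: y = (C₁ + C₂x)e^(-8x)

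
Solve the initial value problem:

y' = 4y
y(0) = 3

General solution: y = Ce^(4x)
Applying IC y(0) = 3:
Particular solution: y = 3e^(4x)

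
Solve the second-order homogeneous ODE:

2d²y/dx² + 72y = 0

Characteristic equation: 2r² + 72 = 0
Divide by 2: r² + 36 = 0
Roots: r = ±6i (complex conjugates)
General solution: y = C₁cos(6x) + C₂sin(6x)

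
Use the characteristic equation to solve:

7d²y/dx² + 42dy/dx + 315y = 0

Characteristic equation: 7r² + 42r + 315 = 0
Divide by 7: r² + 6r + 45 = 0
Roots: r = -3 ± 6i (complex conjugates)
General solution: y = e^(-3x)(C₁cos(6x) + C₂sin(6x))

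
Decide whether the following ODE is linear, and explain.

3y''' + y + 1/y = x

Nonlinear (1/y term)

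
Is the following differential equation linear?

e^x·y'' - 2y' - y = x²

Yes. Linear (y and its derivatives appear to the first power only, no products of y terms)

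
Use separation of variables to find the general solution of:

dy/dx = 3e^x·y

Separating variables and integrating:
ln|y| = 3e^x + C

General solution: y = Ce^(3e^x)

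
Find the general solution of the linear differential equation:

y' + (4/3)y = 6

Using integrating factor method:

General solution: y = 9/2 + Ce^(-4x/3)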